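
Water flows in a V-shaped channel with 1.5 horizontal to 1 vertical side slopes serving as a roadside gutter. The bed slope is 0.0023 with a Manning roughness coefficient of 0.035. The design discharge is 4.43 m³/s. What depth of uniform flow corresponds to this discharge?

y_n = 1.66 m

Manning's equation rearranged: A R^(2/3) = nQ / (1·√S) = 0.035 × 4.43 / (√0.0023) = 3.233.
Trying y = 1.27 m: A R^(2/3) = 1.581 — too small.
Trying y = 1.93 m: A R^(2/3) = 4.827 — too large.
Trying y = 1.66 m: A R^(2/3) = 3.229 — matches.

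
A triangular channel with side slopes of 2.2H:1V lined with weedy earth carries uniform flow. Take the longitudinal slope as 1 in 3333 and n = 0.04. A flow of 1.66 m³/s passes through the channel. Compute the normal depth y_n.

Manning's equation rearranged: A R^(2/3) = nQ / (1·√S) = 0.04 × 1.66 / (√0.0003) = 3.833.
Trying y = 1.73 m: A R^(2/3) = 5.615 — high.
Trying y = 1.09 m: A R^(2/3) = 1.638 — low.
Trying y = 1.5 m: A R^(2/3) = 3.838 — ≈ 3.833.

y_n = 1.5 m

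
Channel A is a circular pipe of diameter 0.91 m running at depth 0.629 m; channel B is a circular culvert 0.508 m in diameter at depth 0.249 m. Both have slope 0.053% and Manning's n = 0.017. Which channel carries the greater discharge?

Channel A: For a circular section of diameter D = 0.91 m at depth y = 0.629 m, the central angle is θ = 2 arccos(1 − 2y/D) = 3.926 rad. Then A = (D²/8)(θ − sin θ) = 0.4796 m² and P = Dθ/2 = 1.787 m. Hydraulic radius R = A/P = 0.4796/1.787 = 0.2684 m. Q_A = (1/0.017)·0.4796·0.2684^(2/3)·√0.00053 = 0.2703 m³/s.
Channel B: For a circular section of diameter D = 0.508 m at depth y = 0.249 m, the central angle is θ = 2 arccos(1 − 2y/D) = 3.102 rad. Then A = (D²/8)(θ − sin θ) = 0.0988 m² and P = Dθ/2 = 0.788 m. Hydraulic radius R = A/P = 0.0988/0.788 = 0.1254 m. Q_B = (1/0.017)·0.0988·0.1254^(2/3)·√0.00053 = 0.03352 m³/s.
Q_A = 0.2703 m³/s vs Q_B = 0.03352 m³/s, so channel A carries more.

channel A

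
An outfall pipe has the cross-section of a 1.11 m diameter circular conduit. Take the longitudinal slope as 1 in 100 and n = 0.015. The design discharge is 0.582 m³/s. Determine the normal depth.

Manning's equation rearranged: A R^(2/3) = nQ / (1·√S) = 0.015 × 0.582 / (√0.01) = 0.0873.
Trying y = 0.292 m: A R^(2/3) = 0.06237 — short.
Trying y = 0.413 m: A R^(2/3) = 0.1214 — over.
Trying y = 0.347 m: A R^(2/3) = 0.08729 — ≈ 0.0873.

y_n = 0.347 m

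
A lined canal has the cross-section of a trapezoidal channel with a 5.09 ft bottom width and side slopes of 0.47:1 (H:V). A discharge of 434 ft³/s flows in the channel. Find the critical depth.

y_c = 5.16 ft

At critical depth, Q² T / (g A³) = 1, i.e. A³/T = Q²/g = 434²/32.2 = 5850.
Trying y = 5.63 ft: A³/T = 7958 — high.
Trying y = 4.19 ft: A³/T = 2866 — low.
Trying y = 5.16 ft: A³/T = 5866 — close enough.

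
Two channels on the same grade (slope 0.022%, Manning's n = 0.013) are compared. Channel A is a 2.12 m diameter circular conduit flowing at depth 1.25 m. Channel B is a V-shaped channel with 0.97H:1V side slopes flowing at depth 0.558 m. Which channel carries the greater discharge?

channel A

Channel A: For a circular section of diameter D = 2.12 m at depth y = 1.25 m, the central angle is θ = 2 arccos(1 − 2y/D) = 3.502 rad. Then A = (D²/8)(θ − sin θ) = 2.166 m² and P = Dθ/2 = 3.712 m. Hydraulic radius R = A/P = 2.166/3.712 = 0.5834 m. Q_A = (1/0.013)·2.166·0.5834^(2/3)·√0.00022 = 1.725 m³/s.
Channel B: For a triangular section with side slope z = 0.97: A = zy² = 0.97×0.558² = 0.302 m²; P = 2y√(1+z²) = 2×0.558×1.393 = 1.555 m. Hydraulic radius R = A/P = 0.302/1.555 = 0.1943 m. Q_B = (1/0.013)·0.302·0.1943^(2/3)·√0.00022 = 0.1156 m³/s.
Q_A = 1.725 m³/s vs Q_B = 0.1156 m³/s, so channel A carries more.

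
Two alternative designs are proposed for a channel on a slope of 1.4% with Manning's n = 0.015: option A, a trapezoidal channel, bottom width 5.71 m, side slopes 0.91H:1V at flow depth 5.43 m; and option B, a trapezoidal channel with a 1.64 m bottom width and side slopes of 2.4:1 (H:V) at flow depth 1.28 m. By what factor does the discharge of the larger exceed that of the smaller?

Channel A: With bottom width b = 5.71 m and side slope z = 0.91: A = (b + zy)y = (5.71 + 0.91×5.43)×5.43 = 57.84 m²; P = b + 2y√(1+z²) = 5.71 + 2×5.43×1.352 = 20.39 m. Hydraulic radius R = A/P = 57.84/20.39 = 2.836 m. Q_A = (1/0.015)·57.84·2.836^(2/3)·√0.014 = 914.1 m³/s.
Channel B: With bottom width b = 1.64 m and side slope z = 2.4: A = (b + zy)y = (1.64 + 2.4×1.28)×1.28 = 6.031 m²; P = b + 2y√(1+z²) = 1.64 + 2×1.28×2.6 = 8.296 m. Hydraulic radius R = A/P = 6.031/8.296 = 0.727 m. Q_B = (1/0.015)·6.031·0.727^(2/3)·√0.014 = 38.47 m³/s.
The larger discharge is 914.1 m³/s and the smaller is 38.47 m³/s; the ratio is 23.8.

23.8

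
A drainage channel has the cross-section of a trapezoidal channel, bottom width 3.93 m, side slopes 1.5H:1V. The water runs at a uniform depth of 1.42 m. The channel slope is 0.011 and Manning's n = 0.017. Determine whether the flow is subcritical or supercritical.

With bottom width b = 3.93 m and side slope z = 1.5: A = (b + zy)y = (3.93 + 1.5×1.42)×1.42 = 8.605 m²; P = b + 2y√(1+z²) = 3.93 + 2×1.42×1.803 = 9.05 m.
Hydraulic radius R = A/P = 8.605/9.05 = 0.9509 m.
V = (1/n) R^(2/3) √S = (1/0.017) × 0.9509^(2/3) × √0.011 = 5.966 m/s. Hydraulic depth D_h = A/T = 8.605/8.19 = 1.051 m.
Froude number Fr = V/√(g·D_h) = 5.966/√(9.81×1.051) = 1.86, which is greater than 1, so the flow is supercritical.

supercritical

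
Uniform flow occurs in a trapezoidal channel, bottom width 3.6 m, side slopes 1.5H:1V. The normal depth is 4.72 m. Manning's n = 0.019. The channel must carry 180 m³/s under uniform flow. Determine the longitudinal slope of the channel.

S = 0.0014

With bottom width b = 3.6 m and side slope z = 1.5: A = (b + zy)y = (3.6 + 1.5×4.72)×4.72 = 50.41 m²; P = b + 2y√(1+z²) = 3.6 + 2×4.72×1.803 = 20.62 m.
Hydraulic radius R = A/P = 50.41/20.62 = 2.445 m.
From Manning's equation, S = [nQ / (1 A R^(2/3))]² = [0.019 × 180 / (1 × 50.41 × 2.445^(2/3))]² = 0.0014.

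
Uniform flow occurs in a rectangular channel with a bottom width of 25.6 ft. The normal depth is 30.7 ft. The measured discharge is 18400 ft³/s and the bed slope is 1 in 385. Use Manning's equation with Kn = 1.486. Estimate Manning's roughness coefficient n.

n = 0.014

Flow area A = b·y = 25.6 × 30.7 = 785.9 ft². Wetted perimeter P = b + 2y = 25.6 + 2×30.7 = 87 ft.
Hydraulic radius R = A/P = 785.9/87 = 9.034 ft.
Rearranging Manning's equation: n = (1.486/Q) A R^(2/3) S^(1/2) = (1.486/18400) × 785.9 × 9.034^(2/3) × √0.002597 = 0.014.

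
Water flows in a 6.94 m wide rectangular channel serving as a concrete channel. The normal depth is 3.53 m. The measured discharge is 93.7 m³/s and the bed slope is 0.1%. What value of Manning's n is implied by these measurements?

n = 0.012

Flow area A = b·y = 6.94 × 3.53 = 24.5 m². Wetted perimeter P = b + 2y = 6.94 + 2×3.53 = 14 m.
Hydraulic radius R = A/P = 24.5/14 = 1.75 m.
Rearranging Manning's equation: n = (1/Q) A R^(2/3) S^(1/2) = (1/93.7) × 24.5 × 1.75^(2/3) × √0.001 = 0.012.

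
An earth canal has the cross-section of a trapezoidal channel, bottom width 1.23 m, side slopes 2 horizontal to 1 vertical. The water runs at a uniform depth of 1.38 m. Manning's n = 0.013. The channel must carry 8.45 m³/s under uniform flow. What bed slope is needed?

S = 0.00059

With bottom width b = 1.23 m and side slope z = 2: A = (b + zy)y = (1.23 + 2×1.38)×1.38 = 5.506 m²; P = b + 2y√(1+z²) = 1.23 + 2×1.38×2.236 = 7.402 m.
Hydraulic radius R = A/P = 5.506/7.402 = 0.7439 m.
From Manning's equation, S = [nQ / (1 A R^(2/3))]² = [0.013 × 8.45 / (1 × 5.506 × 0.7439^(2/3))]² = 0.00059.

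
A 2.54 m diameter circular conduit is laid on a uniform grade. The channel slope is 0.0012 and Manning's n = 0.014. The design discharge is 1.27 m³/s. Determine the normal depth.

y_n = 0.635 m

Manning's equation rearranged: A R^(2/3) = nQ / (1·√S) = 0.014 × 1.27 / (√0.0012) = 0.5133.
At y = 0.774 m: A R^(2/3) = 0.7556 — high.
At y = 0.558 m: A R^(2/3) = 0.3962 — low.
At y = 0.635 m: A R^(2/3) = 0.5128 — ≈ 0.5133.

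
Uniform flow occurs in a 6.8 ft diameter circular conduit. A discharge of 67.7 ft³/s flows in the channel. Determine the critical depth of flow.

At critical depth, Q² T / (g A³) = 1, i.e. A³/T = Q²/g = 67.7²/32.2 = 142.3.
At y = 2.55 ft: A³/T = 292.3 — too large.
At y = 2.12 ft: A³/T = 143.3 — ≈ 142.3.

y_c = 2.12 ft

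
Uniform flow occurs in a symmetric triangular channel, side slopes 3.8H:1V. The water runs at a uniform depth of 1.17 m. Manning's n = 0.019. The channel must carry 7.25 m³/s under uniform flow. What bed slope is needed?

S = 0.0015

For a triangular section with side slope z = 3.8: A = zy² = 3.8×1.17² = 5.202 m²; P = 2y√(1+z²) = 2×1.17×3.929 = 9.195 m.
Hydraulic radius R = A/P = 5.202/9.195 = 0.5657 m.
From Manning's equation, S = [nQ / (1 A R^(2/3))]² = [0.019 × 7.25 / (1 × 5.202 × 0.5657^(2/3))]² = 0.0015.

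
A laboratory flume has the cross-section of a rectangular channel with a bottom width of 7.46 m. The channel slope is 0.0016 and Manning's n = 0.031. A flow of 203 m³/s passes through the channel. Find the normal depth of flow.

Manning's equation rearranged: A R^(2/3) = nQ / (1·√S) = 0.031 × 203 / (√0.0016) = 157.3.
Try y = 7.29 m: A R^(2/3) = 99.3 — too small.
Try y = 12.9 m: A R^(2/3) = 195.4 — too large.
Try y = 10.7 m: A R^(2/3) = 157.3 — ≈ 157.3.

y_n = 10.7 m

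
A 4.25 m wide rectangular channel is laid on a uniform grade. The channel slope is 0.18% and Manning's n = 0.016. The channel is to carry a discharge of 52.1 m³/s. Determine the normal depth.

y_n = 3.77 m

Manning's equation rearranged: A R^(2/3) = nQ / (1·√S) = 0.016 × 52.1 / (√0.0018) = 19.65.
Try y = 2.77 m: A R^(2/3) = 13.31 — low.
Try y = 4.14 m: A R^(2/3) = 22.06 — high.
Try y = 3.77 m: A R^(2/3) = 19.66 — ≈ 19.65.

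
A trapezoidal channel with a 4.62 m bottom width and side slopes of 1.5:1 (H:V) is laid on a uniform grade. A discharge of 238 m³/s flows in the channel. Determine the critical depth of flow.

At critical depth, Q² T / (g A³) = 1, i.e. A³/T = Q²/g = 238²/9.81 = 5774.
Try y = 4.75 m: A³/T = 9202 — high.
Try y = 3.24 m: A³/T = 2021 — low.
Try y = 4.23 m: A³/T = 5764 — ≈ 5774.

y_c = 4.23 m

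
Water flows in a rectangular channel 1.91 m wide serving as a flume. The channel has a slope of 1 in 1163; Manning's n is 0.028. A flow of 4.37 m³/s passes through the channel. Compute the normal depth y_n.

Manning's equation rearranged: A R^(2/3) = nQ / (1·√S) = 0.028 × 4.37 / (√0.0008598) = 4.173.
Trying y = 1.99 m: A R^(2/3) = 2.838 — too small.
Trying y = 2.75 m: A R^(2/3) = 4.176 — matches.

y_n = 2.75 m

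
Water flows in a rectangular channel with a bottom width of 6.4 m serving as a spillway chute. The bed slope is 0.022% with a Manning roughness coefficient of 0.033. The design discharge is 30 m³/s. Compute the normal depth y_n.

Manning's equation rearranged: A R^(2/3) = nQ / (1·√S) = 0.033 × 30 / (√0.00022) = 66.75.
Try y = 6.96 m: A R^(2/3) = 75.17 — too large.
Try y = 5.42 m: A R^(2/3) = 55.28 — too small.
Try y = 6.31 m: A R^(2/3) = 66.71 — ≈ 66.75.

y_n = 6.31 m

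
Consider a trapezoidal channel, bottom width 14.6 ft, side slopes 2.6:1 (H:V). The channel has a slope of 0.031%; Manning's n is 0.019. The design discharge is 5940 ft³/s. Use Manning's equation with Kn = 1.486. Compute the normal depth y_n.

Manning's equation rearranged: A R^(2/3) = nQ / (1.486·√S) = 0.019 × 5940 / (1.486 × √0.00031) = 4314.
Try y = 18.9 ft: A R^(2/3) = 5609 — too large.
Try y = 13.2 ft: A R^(2/3) = 2436 — too small.
Try y = 16.9 ft: A R^(2/3) = 4311 — ≈ 4314.

y_n = 16.9 ft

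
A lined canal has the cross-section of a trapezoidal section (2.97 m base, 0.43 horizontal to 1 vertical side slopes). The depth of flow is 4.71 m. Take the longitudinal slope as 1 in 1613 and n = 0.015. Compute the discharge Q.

Q = 57.3 m³/s

With bottom width b = 2.97 m and side slope z = 0.43: A = (b + zy)y = (2.97 + 0.43×4.71)×4.71 = 23.53 m²; P = b + 2y√(1+z²) = 2.97 + 2×4.71×1.089 = 13.22 m.
Hydraulic radius R = A/P = 23.53/13.22 = 1.779 m.
Manning's equation: Q = (1/n) A R^(2/3) S^(1/2) = (1/0.015) × 23.53 × 1.779^(2/3) × 0.00062^(1/2) = 57.3 m³/s.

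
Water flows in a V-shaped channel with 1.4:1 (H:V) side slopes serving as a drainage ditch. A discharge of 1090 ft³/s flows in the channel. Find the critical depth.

y_c = 8.23 ft

At critical depth, Q² T / (g A³) = 1, i.e. A³/T = Q²/g = 1090²/32.2 = 36900.
Trying y = 5.63 ft: A³/T = 5543 — low.
Trying y = 10.4 ft: A³/T = 119200 — high.
Trying y = 8.23 ft: A³/T = 37000 — ≈ 36900.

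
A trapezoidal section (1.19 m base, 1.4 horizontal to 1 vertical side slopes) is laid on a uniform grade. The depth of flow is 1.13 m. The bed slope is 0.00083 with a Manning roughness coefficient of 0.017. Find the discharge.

With bottom width b = 1.19 m and side slope z = 1.4: A = (b + zy)y = (1.19 + 1.4×1.13)×1.13 = 3.132 m²; P = b + 2y√(1+z²) = 1.19 + 2×1.13×1.72 = 5.078 m.
Hydraulic radius R = A/P = 3.132/5.078 = 0.6168 m.
Manning's equation: Q = (1/n) A R^(2/3) S^(1/2) = (1/0.017) × 3.132 × 0.6168^(2/3) × 0.00083^(1/2) = 3.85 m³/s.

Q = 3.85 m³/s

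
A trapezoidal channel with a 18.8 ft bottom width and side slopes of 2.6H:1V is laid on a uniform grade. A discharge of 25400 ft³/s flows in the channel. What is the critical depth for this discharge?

At critical depth, Q² T / (g A³) = 1, i.e. A³/T = Q²/g = 25400²/32.2 = 20040000.
Trying y = 21.8 ft: A³/T = 33710000 — over.
Trying y = 19.4 ft: A³/T = 20250000 — ≈ 20040000.

y_c = 19.4 ft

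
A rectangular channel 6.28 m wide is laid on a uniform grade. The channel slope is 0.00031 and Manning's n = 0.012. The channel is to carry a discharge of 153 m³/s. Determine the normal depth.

Manning's equation rearranged: A R^(2/3) = nQ / (1·√S) = 0.012 × 153 / (√0.00031) = 104.3.
At y = 10.7 m: A R^(2/3) = 121.4 — too large.
At y = 9.39 m: A R^(2/3) = 104.3 — close enough.

y_n = 9.39 m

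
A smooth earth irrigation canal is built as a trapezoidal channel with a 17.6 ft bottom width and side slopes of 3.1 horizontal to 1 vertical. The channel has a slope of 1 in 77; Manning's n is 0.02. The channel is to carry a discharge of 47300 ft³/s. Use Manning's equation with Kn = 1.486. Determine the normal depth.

y_n = 17.4 ft

Manning's equation rearranged: A R^(2/3) = nQ / (1.486·√S) = 0.02 × 47300 / (1.486 × √0.01299) = 5586.
Try y = 12.6 ft: A R^(2/3) = 2653 — too small.
Try y = 17.4 ft: A R^(2/3) = 5586 — close enough.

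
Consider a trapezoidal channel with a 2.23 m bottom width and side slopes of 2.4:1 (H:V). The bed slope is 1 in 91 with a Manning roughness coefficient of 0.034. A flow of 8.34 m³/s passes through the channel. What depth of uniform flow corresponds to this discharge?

Manning's equation rearranged: A R^(2/3) = nQ / (1·√S) = 0.034 × 8.34 / (√0.01099) = 2.705.
At y = 1.05 m: A R^(2/3) = 3.737 — high.
At y = 0.663 m: A R^(2/3) = 1.479 — low.
At y = 0.897 m: A R^(2/3) = 2.703 — matches.

y_n = 0.897 m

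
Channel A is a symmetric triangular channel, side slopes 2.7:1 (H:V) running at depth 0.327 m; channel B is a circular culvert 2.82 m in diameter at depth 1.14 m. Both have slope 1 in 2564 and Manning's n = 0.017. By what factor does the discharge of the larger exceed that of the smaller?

20.6

Channel A: For a triangular section with side slope z = 2.7: A = zy² = 2.7×0.327² = 0.2887 m²; P = 2y√(1+z²) = 2×0.327×2.879 = 1.883 m. Hydraulic radius R = A/P = 0.2887/1.883 = 0.1533 m. Q_A = (1/0.017)·0.2887·0.1533^(2/3)·√0.00039 = 0.09608 m³/s.
Channel B: For a circular section of diameter D = 2.82 m at depth y = 1.14 m, the central angle is θ = 2 arccos(1 − 2y/D) = 2.756 rad. Then A = (D²/8)(θ − sin θ) = 2.366 m² and P = Dθ/2 = 3.886 m. Hydraulic radius R = A/P = 2.366/3.886 = 0.6089 m. Q_B = (1/0.017)·2.366·0.6089^(2/3)·√0.00039 = 1.975 m³/s.
The larger discharge is 1.975 m³/s and the smaller is 0.09608 m³/s; the ratio is 20.6.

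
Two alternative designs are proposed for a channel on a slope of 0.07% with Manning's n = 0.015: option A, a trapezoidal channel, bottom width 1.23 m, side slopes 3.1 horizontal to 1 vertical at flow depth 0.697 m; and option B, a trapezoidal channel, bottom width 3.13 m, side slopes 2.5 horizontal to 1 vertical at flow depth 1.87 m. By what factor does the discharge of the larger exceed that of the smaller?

Channel A: With bottom width b = 1.23 m and side slope z = 3.1: A = (b + zy)y = (1.23 + 3.1×0.697)×0.697 = 2.363 m²; P = b + 2y√(1+z²) = 1.23 + 2×0.697×3.257 = 5.771 m. Hydraulic radius R = A/P = 2.363/5.771 = 0.4095 m. Q_A = (1/0.015)·2.363·0.4095^(2/3)·√0.0007 = 2.299 m³/s.
Channel B: With bottom width b = 3.13 m and side slope z = 2.5: A = (b + zy)y = (3.13 + 2.5×1.87)×1.87 = 14.6 m²; P = b + 2y√(1+z²) = 3.13 + 2×1.87×2.693 = 13.2 m. Hydraulic radius R = A/P = 14.6/13.2 = 1.106 m. Q_B = (1/0.015)·14.6·1.106^(2/3)·√0.0007 = 27.53 m³/s.
The larger discharge is 27.53 m³/s and the smaller is 2.299 m³/s; the ratio is 12.

12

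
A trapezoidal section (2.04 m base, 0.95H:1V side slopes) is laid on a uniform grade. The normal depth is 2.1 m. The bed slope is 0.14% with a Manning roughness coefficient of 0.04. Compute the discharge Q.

Q = 8.35 m³/s

With bottom width b = 2.04 m and side slope z = 0.95: A = (b + zy)y = (2.04 + 0.95×2.1)×2.1 = 8.474 m²; P = b + 2y√(1+z²) = 2.04 + 2×2.1×1.379 = 7.833 m.
Hydraulic radius R = A/P = 8.474/7.833 = 1.082 m.
Manning's equation: Q = (1/n) A R^(2/3) S^(1/2) = (1/0.04) × 8.474 × 1.082^(2/3) × 0.0014^(1/2) = 8.35 m³/s.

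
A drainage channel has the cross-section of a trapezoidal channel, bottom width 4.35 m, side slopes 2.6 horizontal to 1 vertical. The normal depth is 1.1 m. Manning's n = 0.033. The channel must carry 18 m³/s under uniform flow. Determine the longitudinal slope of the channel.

With bottom width b = 4.35 m and side slope z = 2.6: A = (b + zy)y = (4.35 + 2.6×1.1)×1.1 = 7.931 m²; P = b + 2y√(1+z²) = 4.35 + 2×1.1×2.786 = 10.48 m.
Hydraulic radius R = A/P = 7.931/10.48 = 0.7569 m.
From Manning's equation, S = [nQ / (1 A R^(2/3))]² = [0.033 × 18 / (1 × 7.931 × 0.7569^(2/3))]² = 0.00813.

S = 0.00813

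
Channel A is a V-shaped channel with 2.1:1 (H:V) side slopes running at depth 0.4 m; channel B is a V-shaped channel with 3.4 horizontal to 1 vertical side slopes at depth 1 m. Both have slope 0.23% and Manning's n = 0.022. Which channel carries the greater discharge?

channel B

Channel A: For a triangular section with side slope z = 2.1: A = zy² = 2.1×0.4² = 0.336 m²; P = 2y√(1+z²) = 2×0.4×2.326 = 1.861 m. Hydraulic radius R = A/P = 0.336/1.861 = 0.1806 m. Q_A = (1/0.022)·0.336·0.1806^(2/3)·√0.0023 = 0.234 m³/s.
Channel B: For a triangular section with side slope z = 3.4: A = zy² = 3.4×1² = 3.4 m²; P = 2y√(1+z²) = 2×1×3.544 = 7.088 m. Hydraulic radius R = A/P = 3.4/7.088 = 0.4797 m. Q_B = (1/0.022)·3.4·0.4797^(2/3)·√0.0023 = 4.542 m³/s.
Q_A = 0.234 m³/s vs Q_B = 4.542 m³/s, so channel B carries more.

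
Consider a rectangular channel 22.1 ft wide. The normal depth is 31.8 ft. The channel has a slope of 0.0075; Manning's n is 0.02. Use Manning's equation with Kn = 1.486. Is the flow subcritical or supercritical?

subcritical

Flow area A = b·y = 22.1 × 31.8 = 702.8 ft². Wetted perimeter P = b + 2y = 22.1 + 2×31.8 = 85.7 ft.
Hydraulic radius R = A/P = 702.8/85.7 = 8.2 ft.
V = (1.486/n) R^(2/3) √S = (1.486/0.02) × 8.2^(2/3) × √0.0075 = 26.17 ft/s. Hydraulic depth D_h = A/T = 702.8/22.1 = 31.8 ft.
Froude number Fr = V/√(g·D_h) = 26.17/√(32.2×31.8) = 0.818, which is less than 1, so the flow is subcritical.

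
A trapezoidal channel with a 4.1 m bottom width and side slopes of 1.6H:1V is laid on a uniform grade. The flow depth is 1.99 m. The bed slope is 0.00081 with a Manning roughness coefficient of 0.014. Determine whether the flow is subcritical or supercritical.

With bottom width b = 4.1 m and side slope z = 1.6: A = (b + zy)y = (4.1 + 1.6×1.99)×1.99 = 14.5 m²; P = b + 2y√(1+z²) = 4.1 + 2×1.99×1.887 = 11.61 m.
Hydraulic radius R = A/P = 14.5/11.61 = 1.249 m.
V = (1/n) R^(2/3) √S = (1/0.014) × 1.249^(2/3) × √0.00081 = 2.357 m/s. Hydraulic depth D_h = A/T = 14.5/10.47 = 1.385 m.
Froude number Fr = V/√(g·D_h) = 2.357/√(9.81×1.385) = 0.64, which is less than 1, so the flow is subcritical.

subcritical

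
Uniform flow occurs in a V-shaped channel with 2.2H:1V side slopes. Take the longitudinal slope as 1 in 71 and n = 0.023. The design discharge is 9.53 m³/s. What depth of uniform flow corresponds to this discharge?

Manning's equation rearranged: A R^(2/3) = nQ / (1·√S) = 0.023 × 9.53 / (√0.01408) = 1.847.
Try y = 1.4 m: A R^(2/3) = 3.193 — too large.
Try y = 0.843 m: A R^(2/3) = 0.8256 — too small.
Try y = 1.14 m: A R^(2/3) = 1.846 — matches.

y_n = 1.14 m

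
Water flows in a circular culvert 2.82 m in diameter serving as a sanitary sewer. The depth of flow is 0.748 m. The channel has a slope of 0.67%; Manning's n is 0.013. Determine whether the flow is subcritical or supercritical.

For a circular section of diameter D = 2.82 m at depth y = 0.748 m, the central angle is θ = 2 arccos(1 − 2y/D) = 2.164 rad. Then A = (D²/8)(θ − sin θ) = 1.327 m² and P = Dθ/2 = 3.051 m.
Hydraulic radius R = A/P = 1.327/3.051 = 0.4349 m.
V = (1/n) R^(2/3) √S = (1/0.013) × 0.4349^(2/3) × √0.0067 = 3.614 m/s. Hydraulic depth D_h = A/T = 1.327/2.49 = 0.533 m.
Froude number Fr = V/√(g·D_h) = 3.614/√(9.81×0.533) = 1.58, which is greater than 1, so the flow is supercritical.

supercritical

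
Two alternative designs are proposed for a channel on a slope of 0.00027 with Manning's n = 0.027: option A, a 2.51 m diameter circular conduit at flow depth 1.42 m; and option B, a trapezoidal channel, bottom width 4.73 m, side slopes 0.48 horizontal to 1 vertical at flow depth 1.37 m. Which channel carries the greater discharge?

Channel A: For a circular section of diameter D = 2.51 m at depth y = 1.42 m, the central angle is θ = 2 arccos(1 − 2y/D) = 3.405 rad. Then A = (D²/8)(θ − sin θ) = 2.887 m² and P = Dθ/2 = 4.274 m. Hydraulic radius R = A/P = 2.887/4.274 = 0.6755 m. Q_A = (1/0.027)·2.887·0.6755^(2/3)·√0.00027 = 1.353 m³/s.
Channel B: With bottom width b = 4.73 m and side slope z = 0.48: A = (b + zy)y = (4.73 + 0.48×1.37)×1.37 = 7.381 m²; P = b + 2y√(1+z²) = 4.73 + 2×1.37×1.109 = 7.769 m. Hydraulic radius R = A/P = 7.381/7.769 = 0.95 m. Q_B = (1/0.027)·7.381·0.95^(2/3)·√0.00027 = 4.341 m³/s.
Q_A = 1.353 m³/s vs Q_B = 4.341 m³/s, so channel B carries more.

channel B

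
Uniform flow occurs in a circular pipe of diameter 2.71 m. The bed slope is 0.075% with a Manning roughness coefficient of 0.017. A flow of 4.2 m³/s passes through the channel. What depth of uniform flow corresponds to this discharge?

Manning's equation rearranged: A R^(2/3) = nQ / (1·√S) = 0.017 × 4.2 / (√0.00075) = 2.607.
Try y = 1.8 m: A R^(2/3) = 3.47 — high.
Try y = 1.14 m: A R^(2/3) = 1.643 — low.
Try y = 1.49 m: A R^(2/3) = 2.605 — close enough.

y_n = 1.49 m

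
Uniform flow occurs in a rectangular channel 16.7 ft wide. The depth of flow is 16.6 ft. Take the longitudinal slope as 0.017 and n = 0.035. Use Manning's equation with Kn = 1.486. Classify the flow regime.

Flow area A = b·y = 16.7 × 16.6 = 277.2 ft². Wetted perimeter P = b + 2y = 16.7 + 2×16.6 = 49.9 ft.
Hydraulic radius R = A/P = 277.2/49.9 = 5.556 ft.
V = (1.486/n) R^(2/3) √S = (1.486/0.035) × 5.556^(2/3) × √0.017 = 17.36 ft/s. Hydraulic depth D_h = A/T = 277.2/16.7 = 16.6 ft.
Froude number Fr = V/√(g·D_h) = 17.36/√(32.2×16.6) = 0.751, which is less than 1, so the flow is subcritical.

subcritical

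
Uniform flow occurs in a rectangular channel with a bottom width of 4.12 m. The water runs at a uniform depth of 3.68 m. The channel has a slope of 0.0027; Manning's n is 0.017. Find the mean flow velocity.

Flow area A = b·y = 4.12 × 3.68 = 15.16 m². Wetted perimeter P = b + 2y = 4.12 + 2×3.68 = 11.48 m.
Hydraulic radius R = A/P = 15.16/11.48 = 1.321 m.
From Manning's equation, V = (1/n) R^(2/3) S^(1/2) = (1/0.017) × 1.321^(2/3) × 0.0027^(1/2) = 3.68 m/s.

V = 3.68 m/s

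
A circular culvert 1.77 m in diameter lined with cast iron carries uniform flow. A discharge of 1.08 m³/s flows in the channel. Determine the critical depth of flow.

At critical depth, Q² T / (g A³) = 1, i.e. A³/T = Q²/g = 1.08²/9.81 = 0.1189.
At y = 0.617 m: A³/T = 0.2636 — high.
At y = 0.374 m: A³/T = 0.03766 — low.
At y = 0.502 m: A³/T = 0.1186 — close enough.

y_c = 0.502 m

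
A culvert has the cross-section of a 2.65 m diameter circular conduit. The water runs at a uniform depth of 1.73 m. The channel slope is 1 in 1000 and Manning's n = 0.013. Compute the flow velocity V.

For a circular section of diameter D = 2.65 m at depth y = 1.73 m, the central angle is θ = 2 arccos(1 − 2y/D) = 3.763 rad. Then A = (D²/8)(θ − sin θ) = 3.814 m² and P = Dθ/2 = 4.986 m.
Hydraulic radius R = A/P = 3.814/4.986 = 0.765 m.
From Manning's equation, V = (1/n) R^(2/3) S^(1/2) = (1/0.013) × 0.765^(2/3) × 0.001^(1/2) = 2.03 m/s.

V = 2.03 m/s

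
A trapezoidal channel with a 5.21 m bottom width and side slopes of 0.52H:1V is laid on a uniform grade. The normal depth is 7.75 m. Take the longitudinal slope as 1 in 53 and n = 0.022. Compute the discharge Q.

Q = 962 m³/s

With bottom width b = 5.21 m and side slope z = 0.52: A = (b + zy)y = (5.21 + 0.52×7.75)×7.75 = 71.61 m²; P = b + 2y√(1+z²) = 5.21 + 2×7.75×1.127 = 22.68 m.
Hydraulic radius R = A/P = 71.61/22.68 = 3.157 m.
Manning's equation: Q = (1/n) A R^(2/3) S^(1/2) = (1/0.022) × 71.61 × 3.157^(2/3) × 0.01887^(1/2) = 962 m³/s.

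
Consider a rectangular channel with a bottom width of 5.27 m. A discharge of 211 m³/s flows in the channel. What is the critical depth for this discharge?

y_c = 5.47 m

For a rectangular channel, critical depth y_c = (q²/g)^(1/3) where q = Q/b = 211/5.27 = 40.04 m²/s.
So y_c = (40.04²/9.81)^(1/3) = 5.47 m.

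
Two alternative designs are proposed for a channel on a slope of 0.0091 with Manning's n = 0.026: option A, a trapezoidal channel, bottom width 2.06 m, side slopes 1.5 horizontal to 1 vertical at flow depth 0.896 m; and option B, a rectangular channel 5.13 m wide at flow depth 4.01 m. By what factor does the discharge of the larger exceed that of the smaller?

13.1

Channel A: With bottom width b = 2.06 m and side slope z = 1.5: A = (b + zy)y = (2.06 + 1.5×0.896)×0.896 = 3.05 m²; P = b + 2y√(1+z²) = 2.06 + 2×0.896×1.803 = 5.291 m. Hydraulic radius R = A/P = 3.05/5.291 = 0.5765 m. Q_A = (1/0.026)·3.05·0.5765^(2/3)·√0.0091 = 7.751 m³/s.
Channel B: Flow area A = b·y = 5.13 × 4.01 = 20.57 m². Wetted perimeter P = b + 2y = 5.13 + 2×4.01 = 13.15 m. Hydraulic radius R = A/P = 20.57/13.15 = 1.564 m. Q_B = (1/0.026)·20.57·1.564^(2/3)·√0.0091 = 101.7 m³/s.
The larger discharge is 101.7 m³/s and the smaller is 7.751 m³/s; the ratio is 13.1.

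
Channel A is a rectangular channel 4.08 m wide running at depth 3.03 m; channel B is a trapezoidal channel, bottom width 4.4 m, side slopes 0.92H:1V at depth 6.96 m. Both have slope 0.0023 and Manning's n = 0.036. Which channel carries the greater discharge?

Channel A: Flow area A = b·y = 4.08 × 3.03 = 12.36 m². Wetted perimeter P = b + 2y = 4.08 + 2×3.03 = 10.14 m. Hydraulic radius R = A/P = 12.36/10.14 = 1.219 m. Q_A = (1/0.036)·12.36·1.219^(2/3)·√0.0023 = 18.79 m³/s.
Channel B: With bottom width b = 4.4 m and side slope z = 0.92: A = (b + zy)y = (4.4 + 0.92×6.96)×6.96 = 75.19 m²; P = b + 2y√(1+z²) = 4.4 + 2×6.96×1.359 = 23.31 m. Hydraulic radius R = A/P = 75.19/23.31 = 3.225 m. Q_B = (1/0.036)·75.19·3.225^(2/3)·√0.0023 = 218.6 m³/s.
Q_A = 18.79 m³/s vs Q_B = 218.6 m³/s, so channel B carries more.

channel B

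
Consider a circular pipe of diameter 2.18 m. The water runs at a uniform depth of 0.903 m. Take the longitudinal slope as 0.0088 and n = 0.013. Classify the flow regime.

supercritical

For a circular section of diameter D = 2.18 m at depth y = 0.903 m, the central angle is θ = 2 arccos(1 − 2y/D) = 2.797 rad. Then A = (D²/8)(θ − sin θ) = 1.461 m² and P = Dθ/2 = 3.048 m.
Hydraulic radius R = A/P = 1.461/3.048 = 0.4791 m.
V = (1/n) R^(2/3) √S = (1/0.013) × 0.4791^(2/3) × √0.0088 = 4.418 m/s. Hydraulic depth D_h = A/T = 1.461/2.148 = 0.6801 m.
Froude number Fr = V/√(g·D_h) = 4.418/√(9.81×0.6801) = 1.71, which is greater than 1, so the flow is supercritical.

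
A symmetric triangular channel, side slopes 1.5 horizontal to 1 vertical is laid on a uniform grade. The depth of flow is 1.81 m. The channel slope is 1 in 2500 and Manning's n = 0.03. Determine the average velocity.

For a triangular section with side slope z = 1.5: A = zy² = 1.5×1.81² = 4.914 m²; P = 2y√(1+z²) = 2×1.81×1.803 = 6.526 m.
Hydraulic radius R = A/P = 4.914/6.526 = 0.753 m.
From Manning's equation, V = (1/n) R^(2/3) S^(1/2) = (1/0.03) × 0.753^(2/3) × 0.0004^(1/2) = 0.552 m/s.

V = 0.552 m/s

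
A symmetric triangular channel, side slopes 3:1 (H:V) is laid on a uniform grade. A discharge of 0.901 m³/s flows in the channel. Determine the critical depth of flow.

y_c = 0.45 m

At critical depth, Q² T / (g A³) = 1, i.e. A³/T = Q²/g = 0.901²/9.81 = 0.08275.
At y = 0.34 m: A³/T = 0.02045 — too small.
At y = 0.45 m: A³/T = 0.08304 — matches.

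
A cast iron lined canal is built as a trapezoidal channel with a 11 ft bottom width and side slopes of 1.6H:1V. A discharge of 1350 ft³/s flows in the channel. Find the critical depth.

y_c = 5.84 ft

At critical depth, Q² T / (g A³) = 1, i.e. A³/T = Q²/g = 1350²/32.2 = 56600.
Trying y = 5.21 ft: A³/T = 36950 — low.
Trying y = 7.24 ft: A³/T = 127900 — high.
Trying y = 5.84 ft: A³/T = 56490 — matches.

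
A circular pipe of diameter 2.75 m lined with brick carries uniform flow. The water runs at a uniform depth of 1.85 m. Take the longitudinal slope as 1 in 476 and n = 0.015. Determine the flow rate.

For a circular section of diameter D = 2.75 m at depth y = 1.85 m, the central angle is θ = 2 arccos(1 − 2y/D) = 3.847 rad. Then A = (D²/8)(θ − sin θ) = 4.25 m² and P = Dθ/2 = 5.29 m.
Hydraulic radius R = A/P = 4.25/5.29 = 0.8034 m.
Manning's equation: Q = (1/n) A R^(2/3) S^(1/2) = (1/0.015) × 4.25 × 0.8034^(2/3) × 0.002101^(1/2) = 11.2 m³/s.

Q = 11.2 m³/s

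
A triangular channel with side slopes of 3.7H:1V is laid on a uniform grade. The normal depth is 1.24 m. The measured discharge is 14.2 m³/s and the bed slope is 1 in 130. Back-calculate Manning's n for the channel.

n = 0.025

For a triangular section with side slope z = 3.7: A = zy² = 3.7×1.24² = 5.689 m²; P = 2y√(1+z²) = 2×1.24×3.833 = 9.505 m.
Hydraulic radius R = A/P = 5.689/9.505 = 0.5985 m.
Rearranging Manning's equation: n = (1/Q) A R^(2/3) S^(1/2) = (1/14.2) × 5.689 × 0.5985^(2/3) × √0.007692 = 0.025.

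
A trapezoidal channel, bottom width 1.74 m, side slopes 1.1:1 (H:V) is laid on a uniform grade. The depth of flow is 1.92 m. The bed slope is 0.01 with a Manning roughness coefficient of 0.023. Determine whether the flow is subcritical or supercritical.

supercritical

With bottom width b = 1.74 m and side slope z = 1.1: A = (b + zy)y = (1.74 + 1.1×1.92)×1.92 = 7.396 m²; P = b + 2y√(1+z²) = 1.74 + 2×1.92×1.487 = 7.449 m.
Hydraulic radius R = A/P = 7.396/7.449 = 0.9929 m.
V = (1/n) R^(2/3) √S = (1/0.023) × 0.9929^(2/3) × √0.01 = 4.327 m/s. Hydraulic depth D_h = A/T = 7.396/5.964 = 1.24 m.
Froude number Fr = V/√(g·D_h) = 4.327/√(9.81×1.24) = 1.24, which is greater than 1, so the flow is supercritical.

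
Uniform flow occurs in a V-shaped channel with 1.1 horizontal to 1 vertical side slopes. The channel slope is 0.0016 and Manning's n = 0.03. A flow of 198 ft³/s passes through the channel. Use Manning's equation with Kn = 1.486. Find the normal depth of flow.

Manning's equation rearranged: A R^(2/3) = nQ / (1.486·√S) = 0.03 × 198 / (1.486 × √0.0016) = 99.93.
Trying y = 4.9 ft: A R^(2/3) = 39.27 — low.
Trying y = 6.96 ft: A R^(2/3) = 100.1 — close enough.

y_n = 6.96 ft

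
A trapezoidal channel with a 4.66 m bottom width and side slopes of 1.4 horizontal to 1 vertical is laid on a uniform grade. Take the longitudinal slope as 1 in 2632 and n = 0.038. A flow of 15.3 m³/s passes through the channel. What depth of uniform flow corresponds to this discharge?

Manning's equation rearranged: A R^(2/3) = nQ / (1·√S) = 0.038 × 15.3 / (√0.0003799) = 29.83.
Trying y = 1.9 m: A R^(2/3) = 16.07 — too small.
Trying y = 2.99 m: A R^(2/3) = 38.69 — too large.
Trying y = 2.62 m: A R^(2/3) = 29.79 — ≈ 29.83.

y_n = 2.62 m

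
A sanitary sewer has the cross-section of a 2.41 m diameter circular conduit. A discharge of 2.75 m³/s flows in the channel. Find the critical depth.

At critical depth, Q² T / (g A³) = 1, i.e. A³/T = Q²/g = 2.75²/9.81 = 0.7709.
Trying y = 0.935 m: A³/T = 1.863 — high.
Trying y = 0.616 m: A³/T = 0.3705 — low.
Trying y = 0.744 m: A³/T = 0.7713 — matches.

y_c = 0.744 m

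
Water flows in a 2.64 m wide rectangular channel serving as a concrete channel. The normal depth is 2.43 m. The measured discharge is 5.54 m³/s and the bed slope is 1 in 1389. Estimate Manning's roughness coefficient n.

Flow area A = b·y = 2.64 × 2.43 = 6.415 m². Wetted perimeter P = b + 2y = 2.64 + 2×2.43 = 7.5 m.
Hydraulic radius R = A/P = 6.415/7.5 = 0.8554 m.
Rearranging Manning's equation: n = (1/Q) A R^(2/3) S^(1/2) = (1/5.54) × 6.415 × 0.8554^(2/3) × √0.0007199 = 0.028.

n = 0.028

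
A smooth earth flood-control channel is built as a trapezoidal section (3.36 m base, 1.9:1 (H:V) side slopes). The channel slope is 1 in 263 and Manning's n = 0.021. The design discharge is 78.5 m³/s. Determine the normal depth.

y_n = 2.54 m

Manning's equation rearranged: A R^(2/3) = nQ / (1·√S) = 0.021 × 78.5 / (√0.003802) = 26.73.
Try y = 2.86 m: A R^(2/3) = 34.52 — too large.
Try y = 2.05 m: A R^(2/3) = 17.01 — too small.
Try y = 2.54 m: A R^(2/3) = 26.73 — close enough.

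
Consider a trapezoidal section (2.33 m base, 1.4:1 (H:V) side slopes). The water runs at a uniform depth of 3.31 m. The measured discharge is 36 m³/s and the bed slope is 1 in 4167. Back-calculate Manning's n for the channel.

With bottom width b = 2.33 m and side slope z = 1.4: A = (b + zy)y = (2.33 + 1.4×3.31)×3.31 = 23.05 m²; P = b + 2y√(1+z²) = 2.33 + 2×3.31×1.72 = 13.72 m.
Hydraulic radius R = A/P = 23.05/13.72 = 1.68 m.
Rearranging Manning's equation: n = (1/Q) A R^(2/3) S^(1/2) = (1/36) × 23.05 × 1.68^(2/3) × √0.00024 = 0.014.

n = 0.014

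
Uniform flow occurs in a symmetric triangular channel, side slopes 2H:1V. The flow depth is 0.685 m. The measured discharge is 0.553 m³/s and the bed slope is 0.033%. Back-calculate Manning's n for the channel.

n = 0.014

For a triangular section with side slope z = 2: A = zy² = 2×0.685² = 0.9385 m²; P = 2y√(1+z²) = 2×0.685×2.236 = 3.063 m.
Hydraulic radius R = A/P = 0.9385/3.063 = 0.3063 m.
Rearranging Manning's equation: n = (1/Q) A R^(2/3) S^(1/2) = (1/0.553) × 0.9385 × 0.3063^(2/3) × √0.00033 = 0.014.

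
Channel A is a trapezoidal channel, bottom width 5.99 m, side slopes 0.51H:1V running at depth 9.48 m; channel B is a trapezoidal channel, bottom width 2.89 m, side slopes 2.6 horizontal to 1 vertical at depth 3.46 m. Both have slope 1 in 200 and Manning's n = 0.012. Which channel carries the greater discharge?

Channel A: With bottom width b = 5.99 m and side slope z = 0.51: A = (b + zy)y = (5.99 + 0.51×9.48)×9.48 = 102.6 m²; P = b + 2y√(1+z²) = 5.99 + 2×9.48×1.123 = 27.27 m. Hydraulic radius R = A/P = 102.6/27.27 = 3.763 m. Q_A = (1/0.012)·102.6·3.763^(2/3)·√0.005 = 1463 m³/s.
Channel B: With bottom width b = 2.89 m and side slope z = 2.6: A = (b + zy)y = (2.89 + 2.6×3.46)×3.46 = 41.13 m²; P = b + 2y√(1+z²) = 2.89 + 2×3.46×2.786 = 22.17 m. Hydraulic radius R = A/P = 41.13/22.17 = 1.855 m. Q_B = (1/0.012)·41.13·1.855^(2/3)·√0.005 = 365.9 m³/s.
Q_A = 1463 m³/s vs Q_B = 365.9 m³/s, so channel A carries more.

channel A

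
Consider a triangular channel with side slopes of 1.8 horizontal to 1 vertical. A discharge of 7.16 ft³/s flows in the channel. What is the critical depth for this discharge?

At critical depth, Q² T / (g A³) = 1, i.e. A³/T = Q²/g = 7.16²/32.2 = 1.592.
Trying y = 0.871 ft: A³/T = 0.8121 — low.
Trying y = 1.1 ft: A³/T = 2.609 — high.
Trying y = 0.997 ft: A³/T = 1.596 — ≈ 1.592.

y_c = 0.997 ft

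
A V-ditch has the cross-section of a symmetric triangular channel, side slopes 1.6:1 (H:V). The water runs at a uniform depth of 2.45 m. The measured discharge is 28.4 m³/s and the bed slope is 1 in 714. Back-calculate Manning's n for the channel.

For a triangular section with side slope z = 1.6: A = zy² = 1.6×2.45² = 9.604 m²; P = 2y√(1+z²) = 2×2.45×1.887 = 9.245 m.
Hydraulic radius R = A/P = 9.604/9.245 = 1.039 m.
Rearranging Manning's equation: n = (1/Q) A R^(2/3) S^(1/2) = (1/28.4) × 9.604 × 1.039^(2/3) × √0.001401 = 0.013.

n = 0.013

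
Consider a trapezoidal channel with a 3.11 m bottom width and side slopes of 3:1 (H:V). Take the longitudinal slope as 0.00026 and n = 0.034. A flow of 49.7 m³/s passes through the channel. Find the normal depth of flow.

y_n = 4.08 m

Manning's equation rearranged: A R^(2/3) = nQ / (1·√S) = 0.034 × 49.7 / (√0.00026) = 104.8.
Try y = 5.04 m: A R^(2/3) = 174.9 — over.
Try y = 3.44 m: A R^(2/3) = 69.82 — short.
Try y = 4.08 m: A R^(2/3) = 104.8 — close enough.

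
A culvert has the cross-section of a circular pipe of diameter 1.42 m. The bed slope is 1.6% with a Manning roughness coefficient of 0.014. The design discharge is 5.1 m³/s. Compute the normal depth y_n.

y_n = 0.885 m

Manning's equation rearranged: A R^(2/3) = nQ / (1·√S) = 0.014 × 5.1 / (√0.016) = 0.5645.
Try y = 1.13 m: A R^(2/3) = 0.772 — over.
Try y = 0.627 m: A R^(2/3) = 0.3198 — short.
Try y = 0.885 m: A R^(2/3) = 0.5649 — matches.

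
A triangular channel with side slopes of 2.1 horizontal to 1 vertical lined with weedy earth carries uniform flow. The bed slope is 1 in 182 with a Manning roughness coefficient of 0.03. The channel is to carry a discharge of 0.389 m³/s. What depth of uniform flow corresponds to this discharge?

y_n = 0.462 m

Manning's equation rearranged: A R^(2/3) = nQ / (1·√S) = 0.03 × 0.389 / (√0.005495) = 0.1574.
Try y = 0.557 m: A R^(2/3) = 0.2596 — over.
Try y = 0.362 m: A R^(2/3) = 0.08226 — short.
Try y = 0.462 m: A R^(2/3) = 0.1576 — ≈ 0.1574.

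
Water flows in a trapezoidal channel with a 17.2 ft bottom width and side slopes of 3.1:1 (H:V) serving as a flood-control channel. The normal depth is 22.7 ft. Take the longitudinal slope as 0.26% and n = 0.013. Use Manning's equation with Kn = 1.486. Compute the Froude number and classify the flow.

supercritical

With bottom width b = 17.2 ft and side slope z = 3.1: A = (b + zy)y = (17.2 + 3.1×22.7)×22.7 = 1988 ft²; P = b + 2y√(1+z²) = 17.2 + 2×22.7×3.257 = 165.1 ft.
Hydraulic radius R = A/P = 1988/165.1 = 12.04 ft.
V = (1.486/n) R^(2/3) √S = (1.486/0.013) × 12.04^(2/3) × √0.0026 = 30.62 ft/s. Hydraulic depth D_h = A/T = 1988/157.9 = 12.59 ft.
Froude number Fr = V/√(g·D_h) = 30.62/√(32.2×12.59) = 1.52, which is greater than 1, so the flow is supercritical.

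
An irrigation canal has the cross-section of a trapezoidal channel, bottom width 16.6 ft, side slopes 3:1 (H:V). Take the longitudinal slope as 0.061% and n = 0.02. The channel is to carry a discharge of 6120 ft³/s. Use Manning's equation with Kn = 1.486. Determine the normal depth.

y_n = 14.2 ft

Manning's equation rearranged: A R^(2/3) = nQ / (1.486·√S) = 0.02 × 6120 / (1.486 × √0.00061) = 3335.
Trying y = 17.1 ft: A R^(2/3) = 5137 — over.
Trying y = 11.2 ft: A R^(2/3) = 1944 — short.
Trying y = 14.2 ft: A R^(2/3) = 3335 — matches.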